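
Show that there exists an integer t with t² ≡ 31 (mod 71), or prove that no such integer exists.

There is no such integer.

Apply Euler's criterion with the prime 71: 31 is a quadratic residue iff 31^35 ≡ 1 (mod 71), and a non-residue iff it is ≡ −1.
Repeated squaring mod 71: 31^2 = 961 ≡ 38; 31^4 ≡ 38² = 1444 ≡ 24; 31^8 ≡ 24² = 576 ≡ 8; 31^16 ≡ 8² = 64 ≡ 64; 31^32 ≡ 64² = 4096 ≡ 49.
Since 35 = 32 + 2 + 1, 31^35 ≡ 49 · 38 · 31; multiplying out mod 71: 49·38 = 1862 ≡ 16, then 16·31 = 496 ≡ 70. Thus 31^35 ≡ 70 ≡ −1 (mod 71).
By Euler's criterion 31 is a quadratic non-residue mod 71: no t satisfies t² ≡ 31 (mod 71).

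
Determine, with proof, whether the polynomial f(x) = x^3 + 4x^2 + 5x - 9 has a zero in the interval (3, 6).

f has no root in that interval.

f(3) = 69 and f(6) = 381, both positive, so a sign-change argument is unavailable; we show f keeps this sign on the whole interval.
Substitute x = 3 + u, where 0 < u < 3 on the interval. Expanding, f(3 + u) = u^3 + 13u^2 + 56u + 69.
The nonzero coefficients here are all positive, so for u > 0 every term is positive (or zero), and the constant term 69 is strictly positive.
So f is strictly positive on (3, 6); no root exists in the interval.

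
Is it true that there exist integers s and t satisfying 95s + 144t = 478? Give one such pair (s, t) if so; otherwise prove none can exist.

Since gcd(95, 144) = 1, every integer is an integer combination of 95 and 144.
Euclidean algorithm: 144 = 1·95 + 49, 95 = 1·49 + 46, 49 = 1·46 + 3, 46 = 15·3 + 1, 3 = 3·1 + 0.
Back-substituting, 1 = 46 − 15·3 = 46 − 15·(49 − 1·46) = −15·49 + 16·46 = −15·49 + 16·(95 − 1·49) = 16·95 − 31·49 = 16·95 − 31·(144 − 1·95) = −31·144 + 47·95; that is, 95·47 + 144·(-31) = 1.
Scaling by 478 gives the particular solution (s, t) = (22466, -14818).
The general solution is s = 22466 + 144k, t = -14818 − 95k; taking k = -156 gives the smaller pair s = 2, t = 2.
Check: 95·2 + 144·2 = 190 + 288 = 478. ✓

s = 2, t = 2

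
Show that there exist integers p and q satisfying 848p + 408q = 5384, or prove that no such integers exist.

gcd(848, 408) = 8, and 8 divides 5384, so integer solutions exist.
Dividing through by 8 reduces the equation to 106p + 51q = 673.
Dividing repeatedly: 106 = 2·51 + 4, 51 = 12·4 + 3, 4 = 1·3 + 1, 3 = 3·1 + 0.
Unwinding: 1 = 4 − 1·3 = 4 − (51 − 12·4) = −51 + 13·4 = −51 + 13·(106 − 2·51) = 13·106 − 27·51, i.e. 106·13 + 51·(-27) = 1.
Scaling by 673 gives the particular solution (p, q) = (8749, -18171).
Subtracting 171·51 from p and adding 171·106 to q gives the tidier solution (28, -45).
Check: 848·28 + 408·(-45) = 23744 − 18360 = 5384. ✓

p = 28, q = -45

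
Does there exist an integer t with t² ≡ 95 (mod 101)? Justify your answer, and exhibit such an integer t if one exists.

t = 87

t = 87 works: 87² = 7569, and 7569 − 95 = 7474 = 74·101.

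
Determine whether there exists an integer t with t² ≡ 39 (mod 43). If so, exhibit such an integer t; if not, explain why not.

Apply Euler's criterion with the prime 43: 39 is a quadratic residue iff 39^21 ≡ 1 (mod 43), and a non-residue iff it is ≡ −1.
Squaring successively (mod 43): 39^2 = 1521 ≡ 16; 39^4 ≡ 16² = 256 ≡ 41; 39^8 ≡ 41² = 1681 ≡ 4; 39^16 ≡ 4² = 16 ≡ 16.
Since 21 = 16 + 4 + 1, 39^21 ≡ 16 · 41 · 39; multiplying out mod 43: 16·41 = 656 ≡ 11, then 11·39 = 429 ≡ 42. Thus 39^21 ≡ 42 ≡ −1 (mod 43).
By Euler's criterion 39 is a quadratic non-residue mod 43: no t satisfies t² ≡ 39 (mod 43).

No such integer exists.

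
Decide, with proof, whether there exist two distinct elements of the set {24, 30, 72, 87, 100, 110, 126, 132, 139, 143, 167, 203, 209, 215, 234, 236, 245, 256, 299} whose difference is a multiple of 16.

24 and 72 are such a pair.

24 mod 16 = 8 and 72 mod 16 = 8, so 72 − 24 = 48 = 3·16.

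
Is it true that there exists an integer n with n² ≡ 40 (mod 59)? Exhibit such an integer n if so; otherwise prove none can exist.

59 is prime, so by Euler's criterion 40 is a square mod 59 iff 40^((59−1)/2) = 40^29 ≡ 1 (mod 59).
Squaring successively (mod 59): 40^2 = 1600 ≡ 7; 40^4 ≡ 7² = 49 ≡ 49; 40^8 ≡ 49² = 2401 ≡ 41; 40^16 ≡ 41² = 1681 ≡ 29.
Since 29 = 16 + 8 + 4 + 1, 40^29 ≡ 29 · 41 · 49 · 40; multiplying out mod 59: 29·41 = 1189 ≡ 9, then 9·49 = 441 ≡ 28, then 28·40 = 1120 ≡ 58. Thus 40^29 ≡ 58 ≡ −1 (mod 59).
By Euler's criterion 40 is a quadratic non-residue mod 59: no n satisfies n² ≡ 40 (mod 59).

There is no such integer.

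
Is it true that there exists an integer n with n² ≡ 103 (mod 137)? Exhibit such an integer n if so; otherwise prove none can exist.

n = 68

Take n = 68. Then 68² = 4624 = 33·137 + 103, so 68² ≡ 103 (mod 137).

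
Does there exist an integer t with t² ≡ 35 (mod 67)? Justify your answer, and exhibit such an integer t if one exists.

t = 13

Take t = 13. Then 13² = 169 = 2·67 + 35, so 13² ≡ 35 (mod 67).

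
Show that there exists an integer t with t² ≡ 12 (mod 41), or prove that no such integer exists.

41 is prime, so by Euler's criterion 12 is a square mod 41 iff 12^((41−1)/2) = 12^20 ≡ 1 (mod 41).
Repeated squaring mod 41: 12^2 = 144 ≡ 21; 12^4 ≡ 21² = 441 ≡ 31; 12^8 ≡ 31² = 961 ≡ 18; 12^16 ≡ 18² = 324 ≡ 37.
Since 20 = 16 + 4, 12^20 ≡ 37 · 31; multiplying out mod 41: 37·31 = 1147 ≡ 40. Thus 12^20 ≡ 40 ≡ −1 (mod 41).
The value −1 means 12 is a non-residue modulo 41, so t² ≡ 12 (mod 41) is impossible.

No, no such integer exists.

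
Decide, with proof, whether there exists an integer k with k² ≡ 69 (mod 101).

There is no such integer.

Apply Euler's criterion with the prime 101: 69 is a quadratic residue iff 69^50 ≡ 1 (mod 101), and a non-residue iff it is ≡ −1.
Repeated squaring mod 101: 69^2 = 4761 ≡ 14; 69^4 ≡ 14² = 196 ≡ 95; 69^8 ≡ 95² = 9025 ≡ 36; 69^16 ≡ 36² = 1296 ≡ 84; 69^32 ≡ 84² = 7056 ≡ 87.
Since 50 = 32 + 16 + 2, 69^50 ≡ 87 · 84 · 14; multiplying out mod 101: 87·84 = 7308 ≡ 36, then 36·14 = 504 ≡ 100. Thus 69^50 ≡ 100 ≡ −1 (mod 101).
By Euler's criterion 69 is a quadratic non-residue mod 101: no k satisfies k² ≡ 69 (mod 101).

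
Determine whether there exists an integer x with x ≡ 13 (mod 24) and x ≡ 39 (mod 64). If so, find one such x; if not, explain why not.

Both moduli are multiples of 8 = gcd(24, 64), so any solution would satisfy x ≡ 13 and x ≡ 39 modulo 8 simultaneously.
These are incompatible: 13 − 39 = -26 is not divisible by 8.
So no integer satisfies both congruences.

No such integer exists.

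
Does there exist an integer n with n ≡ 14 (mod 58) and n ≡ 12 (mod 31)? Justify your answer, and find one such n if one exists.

gcd(58, 31) = 1, so the Chinese Remainder Theorem guarantees exactly one residue class mod 1798 satisfying both.
Write n = 14 + 58t and require 14 + 58t ≡ 12 (mod 31), i.e. 58t ≡ 29 (mod 31).
58 ≡ 27 (mod 31), so this reads 27t ≡ 29 (mod 31). Note 27·23 = 621 ≡ 1 (mod 31) (as 621 − 1 = 20·31), so 27⁻¹ ≡ 23.
Therefore t ≡ 23·29 = 667 ≡ 16 (mod 31).
Taking t = 16 gives n = 14 + 58·16 = 942.
Verify: 942 = 16·58 + 14 and 942 = 30·31 + 12. ✓

n = 942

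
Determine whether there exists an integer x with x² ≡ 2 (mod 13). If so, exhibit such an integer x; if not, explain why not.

Since (13 − x)² ≡ x² (mod 13), it suffices to square x = 0, 1, …, 6: the residues are 0, 1, 4, 9, 3, 12, 10.
The set of squares mod 13 is therefore {0, 1, 3, 4, 9, 10, 12}, which does not contain 2.
Therefore x² ≡ 2 (mod 13) has no solution.

No, no such integer exists.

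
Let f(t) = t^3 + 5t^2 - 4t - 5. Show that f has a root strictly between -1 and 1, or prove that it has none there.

f(-1) = 3 and f(1) = -3, which have opposite signs.
Since f is a polynomial it is continuous on [-1, 1].
By the Intermediate Value Theorem f must vanish at some point of (-1, 1).

Yes, f has a root in the interval.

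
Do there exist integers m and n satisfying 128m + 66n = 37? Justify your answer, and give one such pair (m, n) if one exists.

No, no such integers exist.

gcd(128, 66) = 2, so every integer of the form 128m + 66n is a multiple of 2.
But 37 = 2·18 + 1, so 2 ∤ 37.
So the equation is unsolvable over ℤ.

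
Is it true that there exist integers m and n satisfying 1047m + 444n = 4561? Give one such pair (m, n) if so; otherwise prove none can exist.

gcd(1047, 444) = 3, so every integer of the form 1047m + 444n is a multiple of 3.
However 4561 leaves remainder 1 on division by 3.
Hence no integers m, n satisfy the equation.

There are no such integers.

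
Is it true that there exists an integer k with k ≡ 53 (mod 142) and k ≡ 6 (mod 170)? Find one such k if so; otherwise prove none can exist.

No such integer exists.

Reduce both congruences modulo 2, which divides 142 and 170: they say k ≡ 53 (mod 2) and k ≡ 6 (mod 2).
These are incompatible: 53 − 6 = 47 is not divisible by 2.
So no integer satisfies both congruences.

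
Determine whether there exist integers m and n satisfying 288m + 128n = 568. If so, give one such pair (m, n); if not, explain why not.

No such integers exist.

Any value of 288m + 128n is a multiple of gcd(288, 128) = 32.
But 568 = 32·17 + 24, so 32 ∤ 568.
Therefore 288m + 128n = 568 has no solution in integers.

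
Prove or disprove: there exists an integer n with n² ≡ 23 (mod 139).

139 is prime, so by Euler's criterion 23 is a square mod 139 iff 23^((139−1)/2) = 23^69 ≡ 1 (mod 139).
Squaring successively (mod 139): 23^2 = 529 ≡ 112; 23^4 ≡ 112² = 12544 ≡ 34; 23^8 ≡ 34² = 1156 ≡ 44; 23^16 ≡ 44² = 1936 ≡ 129; 23^32 ≡ 129² = 16641 ≡ 100; 23^64 ≡ 100² = 10000 ≡ 131.
Since 69 = 64 + 4 + 1, 23^69 ≡ 131 · 34 · 23; multiplying out mod 139: 131·34 = 4454 ≡ 6, then 6·23 = 138 ≡ 138. Thus 23^69 ≡ 138 ≡ −1 (mod 139).
The value −1 means 23 is a non-residue modulo 139, so n² ≡ 23 (mod 139) is impossible.

No, no such integer exists.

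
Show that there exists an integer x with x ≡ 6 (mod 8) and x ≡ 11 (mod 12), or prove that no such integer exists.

gcd(8, 12) = 4. If x ≡ 6 (mod 8) and x ≡ 11 (mod 12), then x ≡ 6 (mod 4) and x ≡ 11 (mod 4).
These are incompatible: 6 − 11 = -5 is not divisible by 4.
Therefore no such x exists.

No, no such integer exists.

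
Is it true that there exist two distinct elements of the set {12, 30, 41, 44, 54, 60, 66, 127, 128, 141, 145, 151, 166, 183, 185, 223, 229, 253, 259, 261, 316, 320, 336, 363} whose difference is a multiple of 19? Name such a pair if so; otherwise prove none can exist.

Reduce each element mod 19: 12↦12, 30↦11, 41↦3, 44↦6, 54↦16, 60↦3, 66↦9, 127↦13, 128↦14, 141↦8, 145↦12, 151↦18, 166↦14, 183↦12, 185↦14, 223↦14, 229↦1, 253↦6, 259↦12, 261↦14, 316↦12, 320↦16, 336↦13, 363↦2. The residue 12 repeats (at 12 and 145), and 145 − 12 = 133 = 7·19.

12 and 145 are such a pair.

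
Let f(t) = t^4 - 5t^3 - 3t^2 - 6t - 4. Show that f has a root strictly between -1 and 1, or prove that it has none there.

Such a root exists.

f(-1) = 5 and f(1) = -17, which have opposite signs.
As a polynomial, f is continuous on every closed interval.
By the Intermediate Value Theorem f must vanish at some point of (-1, 1).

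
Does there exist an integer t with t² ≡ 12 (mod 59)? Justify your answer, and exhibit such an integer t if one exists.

Take t = 22. Then 22² = 484 = 8·59 + 12, so 22² ≡ 12 (mod 59).

t = 22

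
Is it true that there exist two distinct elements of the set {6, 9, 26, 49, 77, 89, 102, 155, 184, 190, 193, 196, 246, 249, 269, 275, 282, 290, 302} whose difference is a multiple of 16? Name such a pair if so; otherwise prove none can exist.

Reduce each element mod 16: 6↦6, 9↦9, 26↦10, 49↦1, 77↦13, 89↦9, 102↦6, 155↦11, 184↦8, 190↦14, 193↦1, 196↦4, 246↦6, 249↦9, 269↦13, 275↦3, 282↦10, 290↦2, 302↦14. The residue 6 repeats (at 6 and 102), and 102 − 6 = 96 = 6·16.

Yes: 6 and 102.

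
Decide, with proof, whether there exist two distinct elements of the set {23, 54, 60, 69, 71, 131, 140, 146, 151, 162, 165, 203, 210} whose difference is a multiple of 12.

23 mod 12 = 11 and 71 mod 12 = 11, so 71 − 23 = 48 = 4·12.

The pair (23, 71) works.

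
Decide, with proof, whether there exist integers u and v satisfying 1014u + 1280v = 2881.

Any value of 1014u + 1280v is a multiple of gcd(1014, 1280) = 2.
However 2881 leaves remainder 1 on division by 2.
So the equation is unsolvable over ℤ.

No, no such integers exist.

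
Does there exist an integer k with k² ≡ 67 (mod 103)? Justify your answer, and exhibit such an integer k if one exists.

No such integer exists.

Apply Euler's criterion with the prime 103: 67 is a quadratic residue iff 67^51 ≡ 1 (mod 103), and a non-residue iff it is ≡ −1.
Repeated squaring mod 103: 67^2 = 4489 ≡ 60; 67^4 ≡ 60² = 3600 ≡ 98; 67^8 ≡ 98² = 9604 ≡ 25; 67^16 ≡ 25² = 625 ≡ 7; 67^32 ≡ 7² = 49 ≡ 49.
Since 51 = 32 + 16 + 2 + 1, 67^51 ≡ 49 · 7 · 60 · 67; multiplying out mod 103: 49·7 = 343 ≡ 34, then 34·60 = 2040 ≡ 83, then 83·67 = 5561 ≡ 102. Thus 67^51 ≡ 102 ≡ −1 (mod 103).
The value −1 means 67 is a non-residue modulo 103, so k² ≡ 67 (mod 103) is impossible.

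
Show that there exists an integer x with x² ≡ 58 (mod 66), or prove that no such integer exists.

x = 38

x = 38 works: 38² = 1444, and 1444 − 58 = 1386 = 21·66.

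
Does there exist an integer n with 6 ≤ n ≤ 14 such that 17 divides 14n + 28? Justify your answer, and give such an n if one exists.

No such integer n in that range exists.

At n = 6, 14·6 + 28 = 112 ≡ 10 (mod 17), and each step in n adds 14, giving residues 10, 7, 4, 1, 15, 12, 9, 6, 3 for n = 6, 7, …, 14.
None is 0, so 17 never divides 14n + 28 on this range.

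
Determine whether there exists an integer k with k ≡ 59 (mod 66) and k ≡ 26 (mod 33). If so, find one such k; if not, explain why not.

Here gcd(66, 33) = 33, and both 59 and 26 leave remainder 26 mod 33, so the system is consistent.
In fact k = 59 itself already satisfies 59 mod 33 = 26.
Check: 59 mod 66 = 59, 59 mod 33 = 26. ✓

k = 59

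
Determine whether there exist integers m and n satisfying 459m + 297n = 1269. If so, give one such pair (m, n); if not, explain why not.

Since gcd(459, 297) = 27 and 1269 = 27·47, Bézout's identity guarantees a solution.
Dividing through by 27 reduces the equation to 17m + 11n = 47.
Euclidean algorithm: 17 = 1·11 + 6, 11 = 1·6 + 5, 6 = 1·5 + 1, 5 = 5·1 + 0.
Back-substituting, 1 = 6 − 1·5 = 6 − (11 − 1·6) = −11 + 2·6 = −11 + 2·(17 − 1·11) = 2·17 − 3·11; that is, 17·2 + 11·(-3) = 1.
Times 47: 17·94 + 11·(-141) = 47, so (94, -141) solves it.
Subtracting 8·11 from m and adding 8·17 to n gives the tidier solution (6, -5).
Indeed 459·6 + 297·(-5) = 2754 − 1485 = 1269.

m = 6, n = -5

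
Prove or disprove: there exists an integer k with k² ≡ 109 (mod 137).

k = 71 works: 71² = 5041, and 5041 − 109 = 4932 = 36·137.

k = 71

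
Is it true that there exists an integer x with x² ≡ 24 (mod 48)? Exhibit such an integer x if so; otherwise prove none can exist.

Reduce modulo 16, which divides 48: we would need x² ≡ 8 (mod 16).
Computing x² mod 16 for x = 0, 1, …, 8 (enough, by the symmetry x ↦ 16 − x) gives 0, 1, 4, 9, 0, 9, 4, 1, 0.
The set of squares mod 16 is therefore {0, 1, 4, 9}, which does not contain 8.
Therefore x² ≡ 24 (mod 48) has no solution.

There is no such integer.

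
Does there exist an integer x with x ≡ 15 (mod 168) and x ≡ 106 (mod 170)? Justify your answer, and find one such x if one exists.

gcd(168, 170) = 2. If x ≡ 15 (mod 168) and x ≡ 106 (mod 170), then x ≡ 15 (mod 2) and x ≡ 106 (mod 2).
These are incompatible: 15 − 106 = -91 is not divisible by 2.
Therefore no such x exists.

No such integer exists.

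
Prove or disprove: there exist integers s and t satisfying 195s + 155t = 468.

There are no such integers.

Any value of 195s + 155t is a multiple of gcd(195, 155) = 5.
But 468 is not a multiple of 5 (it leaves remainder 3).
Hence no integers s, t satisfy the equation.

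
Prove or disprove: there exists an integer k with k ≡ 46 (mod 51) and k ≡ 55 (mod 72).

Here gcd(51, 72) = 3, and both 46 and 55 leave remainder 1 mod 3, so the system is consistent.
The integers ≡ 46 (mod 51) are 46, 97, 148, 199, …; their remainders mod 72 are 46, 25, 4, 55, so k = 199 is the first that is ≡ 55 (mod 72).
Verify: 199 = 3·51 + 46 and 199 = 2·72 + 55. ✓

k = 199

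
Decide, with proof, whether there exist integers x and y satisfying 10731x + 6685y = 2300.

No, no such integers exist.

Both 10731 and 6685 are divisible by gcd(10731, 6685) = 7, hence so is any combination 10731x + 6685y.
But 2300 is not a multiple of 7 (it leaves remainder 4).
Therefore 10731x + 6685y = 2300 has no solution in integers.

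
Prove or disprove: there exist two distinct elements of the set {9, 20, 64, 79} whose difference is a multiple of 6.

Two integers differ by a multiple of 6 exactly when they have the same residue mod 6. The residues are 9↦3, 20↦2, 64↦4, 79↦1.
All 4 residues are distinct, so no two elements differ by a multiple of 6.

No such pair exists.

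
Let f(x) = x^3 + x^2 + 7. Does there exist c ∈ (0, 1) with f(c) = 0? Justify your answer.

The endpoint values f(0) = 7 and f(1) = 9 are both positive. Claim: f(x) > 0 for every x in (0, 1).
The nonzero coefficients of f are all positive, so for x > 0 every term of f(x) is positive (the constant term 7 strictly so).
So f is strictly positive on (0, 1); no root exists in the interval.

f has no root in that interval.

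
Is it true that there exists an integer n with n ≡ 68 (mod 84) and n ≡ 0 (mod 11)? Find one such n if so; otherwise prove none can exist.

The moduli 84 and 11 are coprime, so by the Chinese Remainder Theorem a unique solution modulo 924 exists.
Write n = 68 + 84t and require 68 + 84t ≡ 0 (mod 11), i.e. 84t ≡ 9 (mod 11).
84 ≡ 7 (mod 11), so this reads 7t ≡ 9 (mod 11). Invert 7 mod 11 by the Euclidean algorithm: 11 = 1·7 + 4, 7 = 1·4 + 3, 4 = 1·3 + 1, 3 = 3·1 + 0; back-substituting, 1 = 4 − 1·3 = 4 − (7 − 1·4) = −7 + 2·4 = −7 + 2·(11 − 1·7) = 2·11 − 3·7. Hence 7·(-3) ≡ 1, so 7⁻¹ ≡ -3 ≡ 8 (mod 11).
Therefore t ≡ 8·9 = 72 ≡ 6 (mod 11).
Taking t = 6 gives n = 68 + 84·6 = 572.
Verify: 572 = 6·84 + 68 and 572 = 52·11 + 0. ✓

n = 572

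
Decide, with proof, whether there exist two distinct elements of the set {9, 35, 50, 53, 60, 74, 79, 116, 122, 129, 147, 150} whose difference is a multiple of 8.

9 mod 8 = 1 and 129 mod 8 = 1, so 129 − 9 = 120 = 15·8.

9 and 129 are such a pair.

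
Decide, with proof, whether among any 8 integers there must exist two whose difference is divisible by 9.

Try 8 consecutive integers, 37, 38, …, 44. Their remainders mod 9 are 1, 2, 3, 4, 5, 6, 7, 8 — pairwise different, as any 8 ≤ 9 consecutive integers have distinct residues.
The differences between them range over 1, …, 7, none of which is divisible by 9.

No, the set {37, 38, 39, 40, 41, 42, 43, 44} is a counterexample.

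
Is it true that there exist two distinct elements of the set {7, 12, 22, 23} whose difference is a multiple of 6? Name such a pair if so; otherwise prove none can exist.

There is no such pair.

Reduce each element modulo 6: 7↦1, 12↦0, 22↦4, 23↦5.
No residue repeats among the 4 elements, so no pair has difference ≡ 0 (mod 6).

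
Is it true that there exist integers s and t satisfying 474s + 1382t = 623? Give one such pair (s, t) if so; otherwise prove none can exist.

No, no such integers exist.

Any value of 474s + 1382t is a multiple of gcd(474, 1382) = 2.
But 623 = 2·311 + 1, so 2 ∤ 623.
Therefore 474s + 1382t = 623 has no solution in integers.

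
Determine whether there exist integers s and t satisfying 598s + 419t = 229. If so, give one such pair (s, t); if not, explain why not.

s = 123, t = -175

598 and 419 are coprime, so 598s + 419t ranges over all of ℤ.
Euclidean algorithm: 598 = 1·419 + 179, 419 = 2·179 + 61, 179 = 2·61 + 57, 61 = 1·57 + 4, 57 = 14·4 + 1, 4 = 4·1 + 0.
Unwinding: 1 = 57 − 14·4 = 57 − 14·(61 − 1·57) = −14·61 + 15·57 = −14·61 + 15·(179 − 2·61) = 15·179 − 44·61 = 15·179 − 44·(419 − 2·179) = −44·419 + 103·179 = −44·419 + 103·(598 − 1·419) = 103·598 − 147·419, i.e. 598·103 + 419·(-147) = 1.
Multiplying through by 229: s = 103·229 = 23587, t = (-147)·229 = -33663 is a solution.
The general solution is s = 23587 + 419k, t = -33663 − 598k; taking k = -56 gives the smaller pair s = 123, t = -175.
Check: 598·123 + 419·(-175) = 73554 − 73325 = 229. ✓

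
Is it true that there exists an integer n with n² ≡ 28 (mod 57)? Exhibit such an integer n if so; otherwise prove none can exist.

n = 22 works: 22² = 484, and 484 − 28 = 456 = 8·57.

n = 22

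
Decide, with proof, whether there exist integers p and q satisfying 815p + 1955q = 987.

No, no such integers exist.

Both 815 and 1955 are divisible by gcd(815, 1955) = 5, hence so is any combination 815p + 1955q.
But 987 = 5·197 + 2, so 5 ∤ 987.
Therefore 815p + 1955q = 987 has no solution in integers.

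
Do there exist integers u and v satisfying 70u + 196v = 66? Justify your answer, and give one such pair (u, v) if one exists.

No, no such integers exist.

Any value of 70u + 196v is a multiple of gcd(70, 196) = 14.
However 66 leaves remainder 10 on division by 14.
So the equation is unsolvable over ℤ.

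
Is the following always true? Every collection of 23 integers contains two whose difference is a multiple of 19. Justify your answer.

Yes.

Each integer lies in one of the 19 residue classes modulo 19.
With 23 integers and only 19 classes, the pigeonhole principle forces two of them, say a and b, into the same class.
Their difference a − b is then a multiple of 19.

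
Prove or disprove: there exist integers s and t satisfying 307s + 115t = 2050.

s = 55, t = -129

307 and 115 are coprime, so 307s + 115t ranges over all of ℤ.
Dividing repeatedly: 307 = 2·115 + 77, 115 = 1·77 + 38, 77 = 2·38 + 1, 38 = 38·1 + 0.
Working back up the chain: 1 = 77 − 2·38 = 77 − 2·(115 − 1·77) = −2·115 + 3·77 = −2·115 + 3·(307 − 2·115) = 3·307 − 8·115. So 307·3 + 115·(-8) = 1.
Scaling by 2050 gives the particular solution (s, t) = (6150, -16400).
Shifting by a multiple of (115, −307) keeps it a solution: s = 6150 − 53·115 = 55, t = -16400 + 53·307 = -129.
Check: 307·55 + 115·(-129) = 16885 − 14835 = 2050. ✓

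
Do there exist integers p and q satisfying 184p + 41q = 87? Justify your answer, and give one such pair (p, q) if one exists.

p = 31, q = -137

Since gcd(184, 41) = 1, every integer is an integer combination of 184 and 41.
Dividing repeatedly: 184 = 4·41 + 20, 41 = 2·20 + 1, 20 = 20·1 + 0.
Working back up the chain: 1 = 41 − 2·20 = 41 − 2·(184 − 4·41) = −2·184 + 9·41. So 184·(-2) + 41·9 = 1.
Times 87: 184·(-174) + 41·783 = 87, so (-174, 783) solves it.
The general solution is p = -174 + 41k, q = 783 − 184k; taking k = 5 gives the smaller pair p = 31, q = -137.
Indeed 184·31 + 41·(-137) = 5704 − 5617 = 87.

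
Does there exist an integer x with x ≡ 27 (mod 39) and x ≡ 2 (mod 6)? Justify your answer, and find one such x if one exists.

There is no such integer.

gcd(39, 6) = 3. If x ≡ 27 (mod 39) and x ≡ 2 (mod 6), then x ≡ 27 (mod 3) and x ≡ 2 (mod 3).
But 27 mod 3 = 0 while 2 mod 3 = 2, a contradiction.
Hence the system has no solution.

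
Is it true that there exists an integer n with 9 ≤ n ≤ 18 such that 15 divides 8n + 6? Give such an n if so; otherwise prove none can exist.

n = 18 works, since 8·18 + 6 = 150 = 10·15.

n = 18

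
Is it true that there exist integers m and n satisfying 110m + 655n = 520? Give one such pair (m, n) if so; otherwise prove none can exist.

gcd(110, 655) = 5, and 5 divides 520, so integer solutions exist.
Dividing through by 5 reduces the equation to 22m + 131n = 104.
Euclidean algorithm: 131 = 5·22 + 21, 22 = 1·21 + 1, 21 = 21·1 + 0.
Back-substituting, 1 = 22 − 1·21 = 22 − (131 − 5·22) = −131 + 6·22; that is, 22·6 + 131·(-1) = 1.
Times 104: 22·624 + 131·(-104) = 104, so (624, -104) solves it.
The general solution is m = 624 + 131k, n = -104 − 22k; taking k = -4 gives the smaller pair m = 100, n = -16.
Check: 110·100 + 655·(-16) = 11000 − 10480 = 520. ✓

m = 100, n = -16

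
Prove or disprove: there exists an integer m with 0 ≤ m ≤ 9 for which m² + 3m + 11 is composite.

m = 8

At m = 8: 8² + 3·8 + 11 = 99 = 3·33, which is composite.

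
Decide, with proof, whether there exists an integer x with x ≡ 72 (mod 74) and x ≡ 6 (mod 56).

x = 1182

The moduli are not coprime: gcd(74, 56) = 2. Compatibility requires 2 ∣ (6 − 72) = -66, which holds, so solutions exist.
Write x = 72 + 74t. Then 74t ≡ 6 − 72 ≡ 46 (mod 56); dividing through by 2 gives 37t ≡ 23 (mod 28).
37 ≡ 9 (mod 28), so this reads 9t ≡ 23 (mod 28). Since 9·25 = 225 = 8·28 + 1, the inverse of 9 mod 28 is 25.
Therefore t ≡ 25·23 = 575 ≡ 15 (mod 28).
Then x = 72 + 74·15 = 1182.
Check: 1182 mod 74 = 72, 1182 mod 56 = 6. ✓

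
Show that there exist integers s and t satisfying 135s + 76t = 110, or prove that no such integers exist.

s = 74, t = -130

135 and 76 are coprime, so 135s + 76t ranges over all of ℤ.
Dividing repeatedly: 135 = 1·76 + 59, 76 = 1·59 + 17, 59 = 3·17 + 8, 17 = 2·8 + 1, 8 = 8·1 + 0.
Unwinding: 1 = 17 − 2·8 = 17 − 2·(59 − 3·17) = −2·59 + 7·17 = −2·59 + 7·(76 − 1·59) = 7·76 − 9·59 = 7·76 − 9·(135 − 1·76) = −9·135 + 16·76, i.e. 135·(-9) + 76·16 = 1.
Scaling by 110 gives the particular solution (s, t) = (-990, 1760).
The general solution is s = -990 + 76k, t = 1760 − 135k; taking k = 14 gives the smaller pair s = 74, t = -130.
Check: 135·74 + 76·(-130) = 9990 − 9880 = 110. ✓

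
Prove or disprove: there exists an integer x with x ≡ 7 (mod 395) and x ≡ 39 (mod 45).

No, no such integer exists.

Both moduli are multiples of 5 = gcd(395, 45), so any solution would satisfy x ≡ 7 and x ≡ 39 modulo 5 simultaneously.
These are incompatible: 7 − 39 = -32 is not divisible by 5.
Hence the system has no solution.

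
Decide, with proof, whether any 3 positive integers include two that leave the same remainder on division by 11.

No, the set {25, 26, 27} is a counterexample.

Try 3 consecutive integers, 25, 26, 27. Their remainders mod 11 are 3, 4, 5 — pairwise different, as any 3 ≤ 11 consecutive integers have distinct residues.
Hence this collection has no pair with equal remainders mod 11, disproving the claim.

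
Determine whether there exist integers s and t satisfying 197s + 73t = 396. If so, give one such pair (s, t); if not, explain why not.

Since gcd(197, 73) = 1, every integer is an integer combination of 197 and 73.
Dividing repeatedly: 197 = 2·73 + 51, 73 = 1·51 + 22, 51 = 2·22 + 7, 22 = 3·7 + 1, 7 = 7·1 + 0.
Working back up the chain: 1 = 22 − 3·7 = 22 − 3·(51 − 2·22) = −3·51 + 7·22 = −3·51 + 7·(73 − 1·51) = 7·73 − 10·51 = 7·73 − 10·(197 − 2·73) = −10·197 + 27·73. So 197·(-10) + 73·27 = 1.
Multiplying through by 396: s = (-10)·396 = -3960, t = 27·396 = 10692 is a solution.
Adding 55·73 to s and subtracting 55·197 from t gives the tidier solution (55, -143).
Indeed 197·55 + 73·(-143) = 10835 − 10439 = 396.

s = 55, t = -143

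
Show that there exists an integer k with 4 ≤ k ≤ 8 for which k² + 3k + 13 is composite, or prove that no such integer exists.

No, no such integer k in that range exists.

The values for k = 4, 5, …, 8 are 41, 53, 67, 83, 101, and each of these is prime.
So no value in the range makes the expression composite.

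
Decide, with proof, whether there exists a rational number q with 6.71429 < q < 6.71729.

q = 356/53

Look for a denominator N such that an integer falls strictly between N·6.71429 and N·6.71729. N = 53 works: 53·6.71429 = 355.85737 < 356 < 356.01637 = 53·6.71729.
Dividing back, 6.71429 < 356/53 < 6.71729, and 356/53 is rational.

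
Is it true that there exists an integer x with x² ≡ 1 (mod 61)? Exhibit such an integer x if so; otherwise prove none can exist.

x = 60 works: 60² = 3600, and 3600 − 1 = 3599 = 59·61.

x = 60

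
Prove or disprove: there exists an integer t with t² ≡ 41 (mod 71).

Apply Euler's criterion with the prime 71: 41 is a quadratic residue iff 41^35 ≡ 1 (mod 71), and a non-residue iff it is ≡ −1.
Squaring successively (mod 71): 41^2 = 1681 ≡ 48; 41^4 ≡ 48² = 2304 ≡ 32; 41^8 ≡ 32² = 1024 ≡ 30; 41^16 ≡ 30² = 900 ≡ 48; 41^32 ≡ 48² = 2304 ≡ 32.
Since 35 = 32 + 2 + 1, 41^35 ≡ 32 · 48 · 41; multiplying out mod 71: 32·48 = 1536 ≡ 45, then 45·41 = 1845 ≡ 70. Thus 41^35 ≡ 70 ≡ −1 (mod 71).
By Euler's criterion 41 is a quadratic non-residue mod 71: no t satisfies t² ≡ 41 (mod 71).

There is no such integer.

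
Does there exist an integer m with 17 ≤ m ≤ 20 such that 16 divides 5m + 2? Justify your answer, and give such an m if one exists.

There is no such integer m in that range.

For m = 17, 18, 19, 20 the values of 5m + 2 modulo 16 are 7, 12, 1, 6 respectively.
None is 0, so 16 never divides 5m + 2 on this range.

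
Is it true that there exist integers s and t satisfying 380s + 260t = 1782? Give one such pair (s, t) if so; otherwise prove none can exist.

No, no such integers exist.

Any value of 380s + 260t is a multiple of gcd(380, 260) = 20.
But 1782 is not a multiple of 20 (it leaves remainder 2).
Hence no integers s, t satisfy the equation.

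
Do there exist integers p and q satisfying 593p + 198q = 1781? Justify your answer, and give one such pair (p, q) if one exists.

593 and 198 are coprime, so 593p + 198q ranges over all of ℤ.
Run the Euclidean algorithm on 593 and 198: 593 = 2·198 + 197, 198 = 1·197 + 1, 197 = 197·1 + 0.
Back-substituting, 1 = 198 − 1·197 = 198 − (593 − 2·198) = −593 + 3·198; that is, 593·(-1) + 198·3 = 1.
Times 1781: 593·(-1781) + 198·5343 = 1781, so (-1781, 5343) solves it.
Adding 9·198 to p and subtracting 9·593 from q gives the tidier solution (1, 6).
Check: 593·1 + 198·6 = 593 + 1188 = 1781. ✓

p = 1, q = 6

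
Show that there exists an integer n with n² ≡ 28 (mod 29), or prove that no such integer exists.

Take n = 12. Then 12² = 144 = 4·29 + 28, so 12² ≡ 28 (mod 29).

n = 12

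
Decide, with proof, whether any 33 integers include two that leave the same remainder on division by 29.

Each integer lies in one of the 29 residue classes modulo 29.
With 33 integers and only 29 classes, the pigeonhole principle forces two of them, say a and b, into the same class.
So a and b have equal remainders mod 29, which is exactly what was to be shown.

Yes, this is always true.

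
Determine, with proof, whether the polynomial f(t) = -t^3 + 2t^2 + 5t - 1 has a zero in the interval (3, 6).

f(3) = 5 and f(6) = -115, which have opposite signs.
f is continuous everywhere (it is a polynomial), in particular on [3, 6].
By the Intermediate Value Theorem f must vanish at some point of (3, 6).

Yes, f has a root in the interval.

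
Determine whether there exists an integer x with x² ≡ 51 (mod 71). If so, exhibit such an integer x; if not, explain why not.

71 is prime, so by Euler's criterion 51 is a square mod 71 iff 51^((71−1)/2) = 51^35 ≡ 1 (mod 71).
Squaring successively (mod 71): 51^2 = 2601 ≡ 45; 51^4 ≡ 45² = 2025 ≡ 37; 51^8 ≡ 37² = 1369 ≡ 20; 51^16 ≡ 20² = 400 ≡ 45; 51^32 ≡ 45² = 2025 ≡ 37.
Since 35 = 32 + 2 + 1, 51^35 ≡ 37 · 45 · 51; multiplying out mod 71: 37·45 = 1665 ≡ 32, then 32·51 = 1632 ≡ 70. Thus 51^35 ≡ 70 ≡ −1 (mod 71).
The value −1 means 51 is a non-residue modulo 71, so x² ≡ 51 (mod 71) is impossible.

No, no such integer exists.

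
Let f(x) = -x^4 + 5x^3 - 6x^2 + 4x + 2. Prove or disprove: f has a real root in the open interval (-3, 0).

f(-3) = -280 and f(0) = 2, which have opposite signs.
As a polynomial, f is continuous on every closed interval.
By the Intermediate Value Theorem, f takes the value 0 somewhere in the open interval.

Such a root exists.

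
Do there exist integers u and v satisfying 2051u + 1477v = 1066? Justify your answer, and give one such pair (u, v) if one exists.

No, no such integers exist.

Both 2051 and 1477 are divisible by gcd(2051, 1477) = 7, hence so is any combination 2051u + 1477v.
But 1066 = 7·152 + 2, so 7 ∤ 1066.
So the equation is unsolvable over ℤ.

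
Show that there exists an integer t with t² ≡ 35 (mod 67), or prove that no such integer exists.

Take t = 54. Then 54² = 2916 = 43·67 + 35, so 54² ≡ 35 (mod 67).

t = 54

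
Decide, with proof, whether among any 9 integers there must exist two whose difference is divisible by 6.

Partition the integers by their residue mod 6; there are 6 classes.
Placing 9 integers into 6 classes, some class receives at least two — say a and b.
Then a ≡ b (mod 6), i.e. 6 ∣ (a − b).

True.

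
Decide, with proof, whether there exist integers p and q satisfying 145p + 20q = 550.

Since gcd(145, 20) = 5 and 550 = 5·110, Bézout's identity guarantees a solution.
Dividing through by 5 reduces the equation to 29p + 4q = 110.
Euclidean algorithm: 29 = 7·4 + 1, 4 = 4·1 + 0.
Back-substituting, 1 = 29 − 7·4; that is, 29·1 + 4·(-7) = 1.
Multiplying through by 110: p = 1·110 = 110, q = (-7)·110 = -770 is a solution.
Shifting by a multiple of (4, −29) keeps it a solution: p = 110 − 27·4 = 2, q = -770 + 27·29 = 13.
Indeed 145·2 + 20·13 = 290 + 260 = 550.

p = 2, q = 13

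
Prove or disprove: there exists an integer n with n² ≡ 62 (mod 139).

There is no such integer.

139 is prime, so by Euler's criterion 62 is a square mod 139 iff 62^((139−1)/2) = 62^69 ≡ 1 (mod 139).
Squaring successively (mod 139): 62^2 = 3844 ≡ 91; 62^4 ≡ 91² = 8281 ≡ 80; 62^8 ≡ 80² = 6400 ≡ 6; 62^16 ≡ 6² = 36 ≡ 36; 62^32 ≡ 36² = 1296 ≡ 45; 62^64 ≡ 45² = 2025 ≡ 79.
Since 69 = 64 + 4 + 1, 62^69 ≡ 79 · 80 · 62; multiplying out mod 139: 79·80 = 6320 ≡ 65, then 65·62 = 4030 ≡ 138. Thus 62^69 ≡ 138 ≡ −1 (mod 139).
The value −1 means 62 is a non-residue modulo 139, so n² ≡ 62 (mod 139) is impossible.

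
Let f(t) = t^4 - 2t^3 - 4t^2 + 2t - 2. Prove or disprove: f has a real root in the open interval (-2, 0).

Yes, f has a root in the interval.

f(-2) = 10 and f(0) = -2, which have opposite signs.
Since f is a polynomial it is continuous on [-2, 0].
By the Intermediate Value Theorem f must vanish at some point of (-2, 0).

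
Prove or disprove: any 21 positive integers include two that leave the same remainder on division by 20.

Each integer lies in one of the 20 residue classes modulo 20.
Since 21 > 20, two of the 21 integers must share a residue class by the pigeonhole principle; call them a and b.
That is, a and b leave the same remainder on division by 20, as claimed.

True.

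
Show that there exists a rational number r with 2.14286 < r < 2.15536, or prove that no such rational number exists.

Multiplying by 13: 13·2.14286 = 27.85718 and 13·2.15536 = 28.01968, so the integer 28 lies strictly between them.
Dividing back, 2.14286 < 28/13 < 2.15536, and 28/13 is rational.

r = 28/13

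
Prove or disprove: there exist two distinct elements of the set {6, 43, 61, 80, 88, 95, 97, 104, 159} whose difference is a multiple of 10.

Residues mod 10: 6↦6, 43↦3, 61↦1, 80↦0, 88↦8, 95↦5, 97↦7, 104↦4, 159↦9.
No residue repeats among the 9 elements, so no pair has difference ≡ 0 (mod 10).

No, no such pair exists.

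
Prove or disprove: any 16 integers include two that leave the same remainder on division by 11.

True.

Partition the integers by their residue mod 11; there are 11 classes.
Since 16 > 11, two of the 16 integers must share a residue class by the pigeonhole principle; call them a and b.
That is, a and b leave the same remainder on division by 11, as claimed.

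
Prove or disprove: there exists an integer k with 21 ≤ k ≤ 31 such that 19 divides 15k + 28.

k = 26

At k = 26 we get 15·26 + 28 = 418, and 418 = 19·22.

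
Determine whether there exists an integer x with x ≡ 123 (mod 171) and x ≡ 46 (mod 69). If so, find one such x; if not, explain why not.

There is no such integer.

Both moduli are multiples of 3 = gcd(171, 69), so any solution would satisfy x ≡ 123 and x ≡ 46 modulo 3 simultaneously.
But 123 mod 3 = 0 while 46 mod 3 = 1, a contradiction.
So no integer satisfies both congruences.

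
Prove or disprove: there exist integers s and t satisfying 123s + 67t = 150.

Since gcd(123, 67) = 1, every integer is an integer combination of 123 and 67.
Dividing repeatedly: 123 = 1·67 + 56, 67 = 1·56 + 11, 56 = 5·11 + 1, 11 = 11·1 + 0.
Working back up the chain: 1 = 56 − 5·11 = 56 − 5·(67 − 1·56) = −5·67 + 6·56 = −5·67 + 6·(123 − 1·67) = 6·123 − 11·67. So 123·6 + 67·(-11) = 1.
Scaling by 150 gives the particular solution (s, t) = (900, -1650).
The general solution is s = 900 + 67k, t = -1650 − 123k; taking k = -13 gives the smaller pair s = 29, t = -51.
Check: 123·29 + 67·(-51) = 3567 − 3417 = 150. ✓

s = 29, t = -51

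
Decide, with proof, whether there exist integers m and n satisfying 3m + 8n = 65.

m = 3, n = 7

3 and 8 are coprime, so 3m + 8n ranges over all of ℤ.
Dividing repeatedly: 8 = 2·3 + 2, 3 = 1·2 + 1, 2 = 2·1 + 0.
Back-substituting, 1 = 3 − 1·2 = 3 − (8 − 2·3) = −8 + 3·3; that is, 3·3 + 8·(-1) = 1.
Scaling by 65 gives the particular solution (m, n) = (195, -65).
The general solution is m = 195 + 8k, n = -65 − 3k; taking k = -24 gives the smaller pair m = 3, n = 7.
Check: 3·3 + 8·7 = 9 + 56 = 65. ✓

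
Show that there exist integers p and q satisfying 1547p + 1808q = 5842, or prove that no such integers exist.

Since gcd(1547, 1808) = 1, every integer is an integer combination of 1547 and 1808.
Euclidean algorithm: 1808 = 1·1547 + 261, 1547 = 5·261 + 242, 261 = 1·242 + 19, 242 = 12·19 + 14, 19 = 1·14 + 5, 14 = 2·5 + 4, 5 = 1·4 + 1, 4 = 4·1 + 0.
Back-substituting, 1 = 5 − 1·4 = 5 − (14 − 2·5) = −14 + 3·5 = −14 + 3·(19 − 1·14) = 3·19 − 4·14 = 3·19 − 4·(242 − 12·19) = −4·242 + 51·19 = −4·242 + 51·(261 − 1·242) = 51·261 − 55·242 = 51·261 − 55·(1547 − 5·261) = −55·1547 + 326·261 = −55·1547 + 326·(1808 − 1·1547) = 326·1808 − 381·1547; that is, 1547·(-381) + 1808·326 = 1.
Scaling by 5842 gives the particular solution (p, q) = (-2225802, 1904492).
The general solution is p = -2225802 + 1808k, q = 1904492 − 1547k; taking k = 1232 gives the smaller pair p = 1654, q = -1412.
Indeed 1547·1654 + 1808·(-1412) = 2558738 − 2552896 = 5842.

p = 1654, q = -1412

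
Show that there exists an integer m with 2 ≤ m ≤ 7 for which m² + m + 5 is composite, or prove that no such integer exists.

m = 5

At m = 5: 5² + 5 + 5 = 35 = 5·7, which is composite.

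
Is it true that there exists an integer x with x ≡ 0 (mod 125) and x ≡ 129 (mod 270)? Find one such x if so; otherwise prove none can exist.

gcd(125, 270) = 5. If x ≡ 0 (mod 125) and x ≡ 129 (mod 270), then x ≡ 0 (mod 5) and x ≡ 129 (mod 5).
However 0 ≡ 0 and 129 ≡ 4 (mod 5), and 0 ≠ 4.
Hence the system has no solution.

No such integer exists.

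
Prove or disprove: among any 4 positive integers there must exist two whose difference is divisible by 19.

Consider the 4 integers 3, 4, 5, 6. They lie in distinct residue classes modulo 19, since 4 ≤ 19.
No two share a residue, so no pair has difference divisible by 19; the claim fails for this set.

No, the set {3, 4, 5, 6} is a counterexample.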